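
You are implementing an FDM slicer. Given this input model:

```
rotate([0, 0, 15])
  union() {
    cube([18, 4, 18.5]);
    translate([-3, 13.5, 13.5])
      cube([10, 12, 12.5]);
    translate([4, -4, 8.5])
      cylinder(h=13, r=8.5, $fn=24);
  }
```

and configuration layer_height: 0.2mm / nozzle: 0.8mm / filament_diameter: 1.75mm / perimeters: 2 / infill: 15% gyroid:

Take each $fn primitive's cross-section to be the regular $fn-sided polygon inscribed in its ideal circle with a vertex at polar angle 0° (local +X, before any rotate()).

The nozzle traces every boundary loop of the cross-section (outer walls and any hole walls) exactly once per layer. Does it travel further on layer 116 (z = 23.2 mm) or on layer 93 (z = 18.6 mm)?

Layer 116 (z = 23.2): the cube is not intersected at this z (z outside [0, 18.5]); the 10×12 cube at (-3, 13.5) contributes its full rectangle (perimeter 44.00 mm); the cylinder at (4, -4) is absent (z outside [8.5, 21.5]); Combining (union): only the 10×12 cube at (-3, 13.5) is present, so the union is just that shape — boundary = 44.00 mm; (rotated 15° about Z; rotation is an isometry so areas/perimeters/island counts are preserved). So its perimeter = 44.00 mm. Layer 93 (z = 18.6): the cube is absent (z outside [0, 18.5]); the cube at (-3, 13.5) (footprint 10×12) is included at this height (perimeter 44.00 mm); the r=8.5 cylinder at (4, -4) gives a regular 24-gon of circumradius 8.5 (constant along its height) (perimeter = 2·24·8.500·sin(180°/24) = 53.25 mm); Combining (union): the 2 present regions are separate (no shared area or edge), so areas and boundary lengths simply add and each stays a separate island — boundary = 97.25 mm; (rotated 15° about Z; rotation is an isometry so areas/perimeters/island counts are preserved). So its perimeter = 97.25 mm. Layer 93 is larger (97.25 vs 44.00 mm).

layer 93 (z = 18.6 mm)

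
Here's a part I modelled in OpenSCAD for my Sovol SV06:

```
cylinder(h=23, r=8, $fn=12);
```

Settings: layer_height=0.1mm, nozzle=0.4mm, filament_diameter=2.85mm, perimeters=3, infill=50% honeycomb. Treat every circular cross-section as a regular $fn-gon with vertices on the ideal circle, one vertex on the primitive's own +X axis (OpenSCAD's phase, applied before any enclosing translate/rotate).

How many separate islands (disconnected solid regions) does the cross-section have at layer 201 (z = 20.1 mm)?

At z = 20.1 mm: the cylinder: section is a regular 12-gon, circumradius r=8. Overall, the cross-section is a single solid region. Island count = 1.

1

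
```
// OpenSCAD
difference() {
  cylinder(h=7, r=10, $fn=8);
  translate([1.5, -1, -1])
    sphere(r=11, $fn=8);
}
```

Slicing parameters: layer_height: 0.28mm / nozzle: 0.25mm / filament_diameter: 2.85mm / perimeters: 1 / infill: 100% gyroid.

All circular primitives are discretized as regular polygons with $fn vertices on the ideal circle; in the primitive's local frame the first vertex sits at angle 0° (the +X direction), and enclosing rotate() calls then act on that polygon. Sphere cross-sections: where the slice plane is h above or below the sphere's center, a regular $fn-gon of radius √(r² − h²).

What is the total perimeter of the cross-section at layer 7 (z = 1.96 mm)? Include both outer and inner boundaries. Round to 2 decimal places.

47.72 mm

At z = 1.96 mm: the cylinder: section is a regular 8-gon, circumradius r=10 (perimeter = 2·8·10.000·sin(180°/8) = 61.23 mm); the r=11 sphere at (1.5, -1) contributes a regular 8-gon of circumradius √(11²−2.96²) = 10.594 (perimeter = 2·8·10.594·sin(180°/8) = 64.87 mm); Taking the first minus the rest: starting from the r=10 cylinder, the r=11 sphere at (1.5, -1) partially overlaps it — only the 262.60 mm² overlap (of its 317.46 mm²) is removed, clipping the outline — boundary = 47.72 mm. Overall, the cross-section is a single solid region. Total boundary length (outer) = 47.72 mm.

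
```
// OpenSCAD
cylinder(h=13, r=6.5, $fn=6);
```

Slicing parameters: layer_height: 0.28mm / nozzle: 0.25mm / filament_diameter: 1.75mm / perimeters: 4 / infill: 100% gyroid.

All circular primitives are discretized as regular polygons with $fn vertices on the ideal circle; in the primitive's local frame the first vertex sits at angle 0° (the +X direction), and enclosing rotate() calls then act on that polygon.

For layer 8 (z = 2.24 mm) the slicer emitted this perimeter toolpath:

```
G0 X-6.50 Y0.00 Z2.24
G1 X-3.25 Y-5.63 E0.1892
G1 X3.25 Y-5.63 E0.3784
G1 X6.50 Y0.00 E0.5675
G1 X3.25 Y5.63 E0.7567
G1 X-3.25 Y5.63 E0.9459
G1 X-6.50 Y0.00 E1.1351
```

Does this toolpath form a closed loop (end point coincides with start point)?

yes

Start point (G0): (-6.50, 0.00). End point (last G1): the path returns to the start — closed.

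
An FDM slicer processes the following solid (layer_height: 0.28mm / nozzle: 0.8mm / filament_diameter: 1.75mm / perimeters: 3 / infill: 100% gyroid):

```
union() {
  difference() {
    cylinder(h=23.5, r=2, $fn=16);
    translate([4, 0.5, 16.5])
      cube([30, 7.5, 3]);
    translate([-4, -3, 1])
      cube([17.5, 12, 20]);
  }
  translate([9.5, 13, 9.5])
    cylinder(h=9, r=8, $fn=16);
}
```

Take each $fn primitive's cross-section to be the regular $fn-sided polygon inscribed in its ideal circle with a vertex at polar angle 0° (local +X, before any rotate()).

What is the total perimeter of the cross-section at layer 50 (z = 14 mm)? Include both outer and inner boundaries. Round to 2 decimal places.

49.94 mm

At z = 14 mm: the r=2 cylinder gives a regular 16-gon of circumradius 2 (constant along its height) (perimeter = 2·16·2.000·sin(180°/16) = 12.49 mm); the cube at (4, 0.5) is not intersected at this z (z outside [16.5, 19.5]); the 17.5×12 cube at (-4, -3) contributes its full rectangle (perimeter 59.00 mm); After the difference (first − rest): starting from the r=2 cylinder, the 17.5×12 cube at (-4, -3) covers all of what remains (removes everything) — nothing remains; the r=8 cylinder at (9.5, 13) contributes a regular 16-gon of circumradius 8 (perimeter = 2·16·8.000·sin(180°/16) = 49.94 mm); Combining (union): only the r=8 cylinder at (9.5, 13) is present, so the union is just that shape — boundary = 49.94 mm. Overall, the cross-section is a single solid region. Total boundary length (outer) = 49.94 mm.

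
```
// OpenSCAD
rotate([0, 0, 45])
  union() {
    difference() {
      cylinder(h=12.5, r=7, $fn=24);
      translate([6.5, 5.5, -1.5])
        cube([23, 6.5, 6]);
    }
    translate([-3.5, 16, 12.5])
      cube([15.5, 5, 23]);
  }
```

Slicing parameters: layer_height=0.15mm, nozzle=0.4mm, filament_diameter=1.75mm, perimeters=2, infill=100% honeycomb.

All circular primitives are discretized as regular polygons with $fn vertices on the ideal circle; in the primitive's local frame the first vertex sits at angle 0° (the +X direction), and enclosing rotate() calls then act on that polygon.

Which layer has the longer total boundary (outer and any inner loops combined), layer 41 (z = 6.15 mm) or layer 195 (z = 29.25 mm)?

Layer 41 (z = 6.15): the r=7 cylinder gives a regular 24-gon of circumradius 7 (constant along its height) (perimeter = 2·24·7.000·sin(180°/24) = 43.86 mm); the cube at (6.5, 5.5) is not intersected at this z (z outside [-1.5, 4.5]); Subtracting the remaining from the first: none of the subtracted shapes is present at this height, so the r=7 cylinder is unchanged — boundary = 43.86 mm; the cube at (-3.5, 16) is absent (z outside [12.5, 35.5]); Taking the union: only that combined region is present, so the union is just that shape — boundary = 43.86 mm; (rotated 45° about Z; rotation is an isometry so areas/perimeters/island counts are preserved). So its perimeter = 43.86 mm. Layer 195 (z = 29.25): the cylinder is not intersected at this z (z outside [0, 12.5]); the cube at (6.5, 5.5) is absent (z outside [-1.5, 4.5]); Taking the first minus the rest: the first operand is absent here, so nothing remains; the cube at (-3.5, 16) is present — its section is the full 15.5×5 rectangle (perimeter 41.00 mm); Combining (union): only the 15.5×5 cube at (-3.5, 16) is present, so the union is just that shape — boundary = 41.00 mm; (whole slice rotated 45° about Z — lengths, areas and connectivity unchanged). So its perimeter = 41.00 mm. Layer 41 is larger (43.86 vs 41.00 mm).

layer 41 (z = 6.15 mm)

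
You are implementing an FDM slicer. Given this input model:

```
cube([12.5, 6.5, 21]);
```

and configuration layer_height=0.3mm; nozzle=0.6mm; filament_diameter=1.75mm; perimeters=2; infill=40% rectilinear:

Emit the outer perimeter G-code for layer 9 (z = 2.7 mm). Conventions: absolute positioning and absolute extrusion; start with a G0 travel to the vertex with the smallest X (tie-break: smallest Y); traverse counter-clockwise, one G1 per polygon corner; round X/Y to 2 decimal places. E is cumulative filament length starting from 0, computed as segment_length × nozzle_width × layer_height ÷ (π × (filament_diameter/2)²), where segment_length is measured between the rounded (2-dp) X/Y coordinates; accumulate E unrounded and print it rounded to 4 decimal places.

At z = 2.7 mm: the cube (footprint 12.5×6.5) is included at this height. The outline is a single polygon with 4 vertices. Extrusion per mm of travel: 0.6 × 0.3 / (π × 0.875²) = 0.074835. Accumulating E over each segment gives final E = 2.8437.

G0 X0.00 Y0.00 Z2.70
G1 X12.50 Y0.00 E0.9354
G1 X12.50 Y6.50 E1.4219
G1 X0.00 Y6.50 E2.3573
G1 X0.00 Y0.00 E2.8437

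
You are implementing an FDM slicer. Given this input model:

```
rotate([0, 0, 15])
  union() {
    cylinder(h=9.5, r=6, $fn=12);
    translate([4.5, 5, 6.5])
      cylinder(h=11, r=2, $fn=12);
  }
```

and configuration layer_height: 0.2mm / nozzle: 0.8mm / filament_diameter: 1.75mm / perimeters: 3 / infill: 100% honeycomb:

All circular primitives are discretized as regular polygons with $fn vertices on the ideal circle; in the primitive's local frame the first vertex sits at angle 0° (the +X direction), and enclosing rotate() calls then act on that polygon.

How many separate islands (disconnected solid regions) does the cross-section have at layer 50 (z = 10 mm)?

1

At z = 10 mm: the cylinder does not reach this height (z outside [0, 9.5]); the cylinder at (4.5, 5): section is a regular 12-gon, circumradius r=2; Combining (union): only the r=2 cylinder at (4.5, 5) is present, so the union is just that shape — 1 connected region; (whole slice rotated 15° about Z — lengths, areas and connectivity unchanged). Overall, the cross-section is a single solid region. Island count = 1.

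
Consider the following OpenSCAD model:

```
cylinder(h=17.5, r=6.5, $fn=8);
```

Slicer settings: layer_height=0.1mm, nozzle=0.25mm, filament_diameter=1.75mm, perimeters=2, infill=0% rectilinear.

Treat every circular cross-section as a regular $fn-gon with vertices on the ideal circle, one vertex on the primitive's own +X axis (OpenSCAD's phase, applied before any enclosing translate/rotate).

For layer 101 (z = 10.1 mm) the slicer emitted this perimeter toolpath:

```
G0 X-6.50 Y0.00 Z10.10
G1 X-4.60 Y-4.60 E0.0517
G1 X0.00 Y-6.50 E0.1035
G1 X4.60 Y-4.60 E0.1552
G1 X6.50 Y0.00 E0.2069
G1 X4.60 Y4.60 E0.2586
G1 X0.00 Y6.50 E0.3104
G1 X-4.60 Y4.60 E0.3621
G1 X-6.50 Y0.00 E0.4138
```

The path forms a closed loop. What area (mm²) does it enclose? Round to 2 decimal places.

119.60 mm²

Apply the shoelace formula to the sequence of (X, Y) vertices; enclosed area = 119.60 mm².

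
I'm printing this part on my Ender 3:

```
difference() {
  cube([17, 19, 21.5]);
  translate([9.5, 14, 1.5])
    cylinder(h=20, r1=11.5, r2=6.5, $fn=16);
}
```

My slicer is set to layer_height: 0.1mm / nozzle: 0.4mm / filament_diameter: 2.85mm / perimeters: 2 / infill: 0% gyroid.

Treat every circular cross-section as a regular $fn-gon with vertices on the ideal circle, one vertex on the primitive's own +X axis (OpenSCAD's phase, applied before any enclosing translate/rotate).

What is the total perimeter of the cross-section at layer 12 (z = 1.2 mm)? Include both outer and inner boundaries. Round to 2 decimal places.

72.00 mm

At z = 1.2 mm: the cube is present — its section is the full 17×19 rectangle (perimeter 72.00 mm); the cone at (9.5, 14) is not intersected at this z (z outside [1.5, 21.5]); Subtracting the remaining from the first: none of the subtracted shapes is present at this height, so the 17×19 cube is unchanged — boundary = 72.00 mm. Overall, the cross-section is a single solid region. Total boundary length (outer) = 72.00 mm.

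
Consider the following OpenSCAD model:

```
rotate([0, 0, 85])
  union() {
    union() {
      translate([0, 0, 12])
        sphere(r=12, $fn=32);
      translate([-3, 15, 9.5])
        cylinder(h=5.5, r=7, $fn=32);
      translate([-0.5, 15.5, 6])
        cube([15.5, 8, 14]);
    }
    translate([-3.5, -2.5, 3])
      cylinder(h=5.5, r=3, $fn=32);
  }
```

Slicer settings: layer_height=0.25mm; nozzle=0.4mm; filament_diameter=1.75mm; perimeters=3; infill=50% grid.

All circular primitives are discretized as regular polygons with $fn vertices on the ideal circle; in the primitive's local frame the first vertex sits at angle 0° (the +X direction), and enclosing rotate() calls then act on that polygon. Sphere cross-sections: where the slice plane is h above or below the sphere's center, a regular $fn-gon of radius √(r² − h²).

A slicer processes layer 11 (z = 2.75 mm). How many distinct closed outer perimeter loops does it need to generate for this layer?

At z = 2.75 mm: the r=12 sphere contributes a regular 32-gon of circumradius √(12²−9.25²) = 7.644; the cylinder at (-3, 15) is not intersected at this z (z outside [9.5, 15]); the cube at (-0.5, 15.5) is not intersected at this z (z outside [6, 20]); Merging all regions: only the r=12 sphere is present, so the union is just that shape — 1 connected region; the cylinder at (-3.5, -2.5) does not reach this height (z outside [3, 8.5]); Combining (union): only the result so far is present, so the union is just that shape — 1 connected region; (whole slice rotated 85° about Z — lengths, areas and connectivity unchanged). The result has 1 disconnected region.

1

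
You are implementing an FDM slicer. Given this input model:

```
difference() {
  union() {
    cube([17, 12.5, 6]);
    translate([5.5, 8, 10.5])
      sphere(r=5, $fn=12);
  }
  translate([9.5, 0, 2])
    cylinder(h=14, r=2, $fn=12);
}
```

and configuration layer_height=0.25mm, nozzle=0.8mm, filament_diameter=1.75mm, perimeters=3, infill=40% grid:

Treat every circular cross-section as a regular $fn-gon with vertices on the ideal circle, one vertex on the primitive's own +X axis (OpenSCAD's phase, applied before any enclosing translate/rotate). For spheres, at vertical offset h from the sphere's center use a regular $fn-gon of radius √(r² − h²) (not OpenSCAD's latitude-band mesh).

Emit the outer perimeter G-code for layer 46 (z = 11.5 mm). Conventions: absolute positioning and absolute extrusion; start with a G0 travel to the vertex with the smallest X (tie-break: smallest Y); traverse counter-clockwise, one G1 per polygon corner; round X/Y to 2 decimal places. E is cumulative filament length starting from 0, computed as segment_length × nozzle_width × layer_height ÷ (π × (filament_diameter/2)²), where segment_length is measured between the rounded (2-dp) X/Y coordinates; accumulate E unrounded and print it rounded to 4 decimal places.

At z = 11.5 mm: the cube is absent (z outside [0, 6]); the r=5 sphere at (5.5, 8) slices to a regular 12-gon of circumradius 4.899 (√(r²−h²) with h=1 from center); Taking the union: only the r=5 sphere at (5.5, 8) is present, so the union is just that shape — 1 connected region; the r=2 cylinder at (9.5, 0) contributes a regular 12-gon of circumradius 2; Taking the first minus the rest: starting from that combined region, the r=2 cylinder at (9.5, 0) misses the remaining region (no effect) — 1 connected region. The outline is a single polygon with 12 vertices. Extrusion per mm of travel: 0.8 × 0.25 / (π × 0.875²) = 0.083150. Accumulating E over each segment gives final E = 2.5298.

G0 X0.60 Y8.00 Z11.50
G1 X1.26 Y5.55 E0.2110
G1 X3.05 Y3.76 E0.4215
G1 X5.50 Y3.10 E0.6325
G1 X7.95 Y3.76 E0.8434
G1 X9.74 Y5.55 E1.0539
G1 X10.40 Y8.00 E1.2649
G1 X9.74 Y10.45 E1.4759
G1 X7.95 Y12.24 E1.6864
G1 X5.50 Y12.90 E1.8974
G1 X3.05 Y12.24 E2.1083
G1 X1.26 Y10.45 E2.3188
G1 X0.60 Y8.00 E2.5298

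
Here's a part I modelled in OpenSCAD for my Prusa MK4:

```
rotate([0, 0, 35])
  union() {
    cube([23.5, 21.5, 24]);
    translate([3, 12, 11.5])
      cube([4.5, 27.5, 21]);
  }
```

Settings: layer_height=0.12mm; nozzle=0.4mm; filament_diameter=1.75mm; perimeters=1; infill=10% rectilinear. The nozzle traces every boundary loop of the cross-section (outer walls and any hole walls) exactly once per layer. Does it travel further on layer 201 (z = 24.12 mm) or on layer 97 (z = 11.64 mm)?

Layer 201 (z = 24.12): the cube is not intersected at this z (z outside [0, 24]); the cube at (3, 12) is present — its section is the full 4.5×27.5 rectangle (perimeter 64.00 mm); Taking the union: only the 4.5×27.5 cube at (3, 12) is present, so the union is just that shape — boundary = 64.00 mm; (whole slice rotated 35° about Z — lengths, areas and connectivity unchanged). So its perimeter = 64.00 mm. Layer 97 (z = 11.64): the cube is present — its section is the full 23.5×21.5 rectangle (perimeter 90.00 mm); the 4.5×27.5 cube at (3, 12) contributes its full rectangle (perimeter 64.00 mm); Combining (union): the regions partially overlap (shared area 42.75 mm²), so the edge portions inside another operand are dropped and the merged outline is re-measured after clipping — boundary = 126.00 mm; (whole slice rotated 35° about Z — lengths, areas and connectivity unchanged). So its perimeter = 126.00 mm. Layer 97 is larger (126.00 vs 64.00 mm).

layer 97 (z = 11.64 mm)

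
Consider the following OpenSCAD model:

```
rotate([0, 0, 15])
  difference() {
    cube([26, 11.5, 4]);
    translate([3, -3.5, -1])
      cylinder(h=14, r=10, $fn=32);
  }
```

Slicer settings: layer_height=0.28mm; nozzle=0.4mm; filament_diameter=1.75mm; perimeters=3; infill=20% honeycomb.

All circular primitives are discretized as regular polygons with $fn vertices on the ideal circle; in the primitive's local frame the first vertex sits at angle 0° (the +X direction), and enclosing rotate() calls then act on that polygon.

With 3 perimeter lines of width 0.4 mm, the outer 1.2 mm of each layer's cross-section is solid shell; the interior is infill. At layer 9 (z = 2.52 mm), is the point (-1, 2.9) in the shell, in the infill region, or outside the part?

At z = 2.52 mm: the cube (footprint 26×11.5) is included at this height; the r=10 cylinder at (3, -3.5) contributes a regular 32-gon of circumradius 10; After the difference (first − rest): starting from the 26×11.5 cube, the r=10 cylinder at (3, -3.5) partially overlaps it — only the 62.83 mm² overlap (of its 312.14 mm²) is removed, clipping the outline — 1 connected region; (whole slice rotated 15° about Z — lengths, areas and connectivity unchanged). Overall, the cross-section is a single solid region. Undo the 15° rotation: the query point maps to (-0.215, 3.060) in the un-rotated model frame. The nearest boundary edge runs (1.05, 6.31)→(0.00, 5.99); distance from the point to it = 2.94 mm. The point is not inside any of the regions above, so it lies outside the cross-section (2.94 mm from the nearest boundary).

outside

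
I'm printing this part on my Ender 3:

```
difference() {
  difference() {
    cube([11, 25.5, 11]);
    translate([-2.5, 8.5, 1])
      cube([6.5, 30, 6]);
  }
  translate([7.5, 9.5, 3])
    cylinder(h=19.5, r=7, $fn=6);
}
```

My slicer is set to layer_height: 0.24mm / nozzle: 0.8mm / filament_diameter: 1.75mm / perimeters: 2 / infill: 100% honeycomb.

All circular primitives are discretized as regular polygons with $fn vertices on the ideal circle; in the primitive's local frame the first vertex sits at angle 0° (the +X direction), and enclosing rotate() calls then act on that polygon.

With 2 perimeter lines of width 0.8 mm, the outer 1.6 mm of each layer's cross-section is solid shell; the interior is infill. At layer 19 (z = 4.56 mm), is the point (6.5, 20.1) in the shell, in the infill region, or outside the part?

At z = 4.56 mm: the cube (footprint 11×25.5) is included at this height; the 6.5×30 cube at (-2.5, 8.5) contributes its full rectangle; After the difference (first − rest): starting from the 11×25.5 cube, the 6.5×30 cube at (-2.5, 8.5) partially overlaps it — only the 68.00 mm² overlap (of its 195.00 mm²) is removed, clipping the outline — 1 connected region; the cylinder at (7.5, 9.5): section is a regular 6-gon, circumradius r=7; Taking the first minus the rest: starting from that combined region, the r=7 cylinder at (7.5, 9.5) partially overlaps it — only the 92.27 mm² overlap (of its 127.31 mm²) is removed, clipping the outline — 2 connected regions. Overall, the cross-section has 2 separate islands. The nearest boundary edge runs (4.00, 15.56)→(4.00, 25.50); distance from the point to it = 2.50 mm. (Shell/infill is judged within the island containing the point — the largest one.) The point is inside the cross-section and 2.50 mm from the nearest boundary — more than the 1.6 mm shell width (2 × 0.8), so it's in the infill interior.

infill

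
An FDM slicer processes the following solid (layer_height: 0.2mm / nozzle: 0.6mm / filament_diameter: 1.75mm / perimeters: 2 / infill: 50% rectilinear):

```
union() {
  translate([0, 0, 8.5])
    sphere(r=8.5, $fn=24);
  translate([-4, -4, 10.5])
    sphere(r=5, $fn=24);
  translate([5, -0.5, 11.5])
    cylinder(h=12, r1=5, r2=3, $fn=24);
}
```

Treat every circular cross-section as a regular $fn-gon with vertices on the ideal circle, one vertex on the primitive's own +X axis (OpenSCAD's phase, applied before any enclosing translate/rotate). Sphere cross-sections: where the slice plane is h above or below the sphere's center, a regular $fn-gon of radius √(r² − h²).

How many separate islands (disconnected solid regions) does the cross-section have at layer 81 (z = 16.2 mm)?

1

At z = 16.2 mm: the r=8.5 sphere slices to a regular 24-gon of circumradius 3.600 (√(r²−h²) with h=7.7 from center); the sphere at (-4, -4) is absent (|z−center|=5.700 > r=5); the cone at (5, -0.5): at t=0.392 of its height the radius interpolates to r₁+(r₂−r₁)t = 4.217, giving a regular 24-gon of that circumradius; Merging all regions: the regions partially overlap (shared area 11.26 mm²), so overlapping operands fuse into one piece — 1 connected region. Overall, the cross-section is a single solid region. Island count = 1.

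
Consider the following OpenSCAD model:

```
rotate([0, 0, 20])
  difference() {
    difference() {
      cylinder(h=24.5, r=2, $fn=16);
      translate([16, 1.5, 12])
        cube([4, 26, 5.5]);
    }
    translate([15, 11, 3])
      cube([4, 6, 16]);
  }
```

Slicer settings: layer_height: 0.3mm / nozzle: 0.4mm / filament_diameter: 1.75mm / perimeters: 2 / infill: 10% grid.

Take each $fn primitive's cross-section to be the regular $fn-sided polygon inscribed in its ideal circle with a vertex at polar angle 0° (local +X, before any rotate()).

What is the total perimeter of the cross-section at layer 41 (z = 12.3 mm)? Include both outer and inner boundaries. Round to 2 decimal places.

At z = 12.3 mm: the cylinder: section is a regular 16-gon, circumradius r=2 (perimeter = 2·16·2.000·sin(180°/16) = 12.49 mm); the 4×26 cube at (16, 1.5) contributes its full rectangle (perimeter 60.00 mm); Taking the first minus the rest: starting from the r=2 cylinder, the 4×26 cube at (16, 1.5) misses the remaining region (no effect) — boundary = 12.49 mm; the cube at (15, 11) (footprint 4×6) is included at this height (perimeter 20.00 mm); Subtracting the remaining from the first: starting from that combined region, the 4×6 cube at (15, 11) misses the remaining region (no effect) — boundary = 12.49 mm; (rotated 20° about Z; rotation is an isometry so areas/perimeters/island counts are preserved). Overall, the cross-section is a single solid region. Total boundary length (outer) = 12.49 mm.

12.49 mm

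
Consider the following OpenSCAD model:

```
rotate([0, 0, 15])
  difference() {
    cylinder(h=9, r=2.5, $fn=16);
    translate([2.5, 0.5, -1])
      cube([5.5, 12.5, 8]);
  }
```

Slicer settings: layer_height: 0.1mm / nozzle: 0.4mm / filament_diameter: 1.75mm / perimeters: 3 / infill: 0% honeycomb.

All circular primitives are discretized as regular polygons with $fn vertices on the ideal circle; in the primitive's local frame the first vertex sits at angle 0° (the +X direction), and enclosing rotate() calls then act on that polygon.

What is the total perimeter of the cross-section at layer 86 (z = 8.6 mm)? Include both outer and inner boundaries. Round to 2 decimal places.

15.61 mm

At z = 8.6 mm: the cylinder: section is a regular 16-gon, circumradius r=2.5 (perimeter = 2·16·2.500·sin(180°/16) = 15.61 mm); the cube at (2.5, 0.5) is not intersected at this z (z outside [-1, 7]); After the difference (first − rest): none of the subtracted shapes is present at this height, so the r=2.5 cylinder is unchanged — boundary = 15.61 mm; (whole slice rotated 15° about Z — lengths, areas and connectivity unchanged). Overall, the cross-section is a single solid region. Total boundary length (outer) = 15.61 mm.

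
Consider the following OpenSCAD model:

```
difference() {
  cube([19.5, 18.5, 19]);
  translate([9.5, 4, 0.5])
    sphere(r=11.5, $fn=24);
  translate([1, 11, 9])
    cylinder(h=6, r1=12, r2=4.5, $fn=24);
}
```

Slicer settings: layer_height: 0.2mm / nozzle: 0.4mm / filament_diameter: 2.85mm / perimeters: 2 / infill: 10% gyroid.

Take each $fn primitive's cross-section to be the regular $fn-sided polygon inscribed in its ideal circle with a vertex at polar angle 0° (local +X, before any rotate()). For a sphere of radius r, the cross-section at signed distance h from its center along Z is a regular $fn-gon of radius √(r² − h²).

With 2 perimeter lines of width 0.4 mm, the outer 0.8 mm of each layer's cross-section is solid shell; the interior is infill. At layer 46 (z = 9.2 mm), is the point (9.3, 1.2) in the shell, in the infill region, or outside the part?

At z = 9.2 mm: the cube (footprint 19.5×18.5) is included at this height; the r=11.5 sphere at (9.5, 4) slices to a regular 24-gon of circumradius 7.521 (√(r²−h²) with h=8.7 from center); the cone at (1, 11): at t=0.033 of its height the radius interpolates to r₁+(r₂−r₁)t = 11.750, giving a regular 24-gon of that circumradius; Subtracting the remaining from the first: starting from the 19.5×18.5 cube, the r=11.5 sphere at (9.5, 4) partially overlaps it — only the 144.68 mm² overlap (of its 175.67 mm²) is removed, clipping the outline; the cone at (1, 11) partially overlaps it — only the 120.05 mm² overlap (of its 428.80 mm²) is removed, clipping the outline — 1 connected region. Overall, the cross-section is a single solid region. The nearest boundary edge runs (19.50, 0.00)→(15.83, 0.00); distance from the point to it = 6.64 mm. The point is not inside any of the regions above, so it lies outside the cross-section (6.64 mm from the nearest boundary).

outside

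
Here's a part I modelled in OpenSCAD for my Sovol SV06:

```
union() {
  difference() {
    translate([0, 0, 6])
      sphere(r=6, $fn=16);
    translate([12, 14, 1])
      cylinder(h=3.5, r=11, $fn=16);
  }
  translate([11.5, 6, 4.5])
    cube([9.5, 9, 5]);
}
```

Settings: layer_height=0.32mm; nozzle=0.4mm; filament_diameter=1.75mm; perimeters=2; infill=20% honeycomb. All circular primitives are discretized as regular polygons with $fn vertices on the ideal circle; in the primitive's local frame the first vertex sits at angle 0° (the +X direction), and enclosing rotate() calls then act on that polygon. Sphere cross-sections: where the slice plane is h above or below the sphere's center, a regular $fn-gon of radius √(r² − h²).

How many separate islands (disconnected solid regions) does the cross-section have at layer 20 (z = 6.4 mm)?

At z = 6.4 mm: the sphere: section is a regular 16-gon, circumradius = √(r²−h²) = √(6²−0.4²) = 5.987; the cylinder at (12, 14) is absent (z outside [1, 4.5]); Subtracting the remaining from the first: none of the subtracted shapes is present at this height, so the r=6 sphere is unchanged — 1 connected region; the cube at (11.5, 6) (footprint 9.5×9) is included at this height; Combining (union): the 2 present regions are separate (no shared area or edge), so areas and boundary lengths simply add and each stays a separate island — 2 connected regions. Overall, the cross-section has 2 separate islands. Island count = 2.

2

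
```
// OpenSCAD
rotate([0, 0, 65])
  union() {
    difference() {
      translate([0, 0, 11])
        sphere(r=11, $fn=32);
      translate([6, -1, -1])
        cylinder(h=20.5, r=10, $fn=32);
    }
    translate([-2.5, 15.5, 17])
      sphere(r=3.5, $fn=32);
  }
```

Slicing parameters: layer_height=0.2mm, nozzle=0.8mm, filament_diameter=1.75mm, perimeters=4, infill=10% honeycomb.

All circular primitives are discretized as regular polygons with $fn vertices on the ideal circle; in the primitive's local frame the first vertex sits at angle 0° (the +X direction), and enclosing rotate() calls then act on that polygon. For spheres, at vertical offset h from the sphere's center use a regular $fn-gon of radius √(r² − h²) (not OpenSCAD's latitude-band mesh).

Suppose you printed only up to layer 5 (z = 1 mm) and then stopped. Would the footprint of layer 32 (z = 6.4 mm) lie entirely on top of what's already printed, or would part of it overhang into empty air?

part overhangs

Compare the two slices. At z = 1: the r=11 sphere contributes a regular 32-gon of circumradius √(11²−10²) = 4.583 (area = (32/2)·4.583²·sin(360°/32) = 65.55 mm²); the r=10 cylinder at (6, -1) contributes a regular 32-gon of circumradius 10 (area = (32/2)·10.000²·sin(360°/32) = 312.14 mm²); Taking the first minus the rest: starting from the r=11 sphere (65.55 mm²), the r=10 cylinder at (6, -1) partially overlaps it — only the 62.66 mm² overlap (of its 312.14 mm²) is removed, clipping the outline — area = 2.89 mm²; the sphere at (-2.5, 15.5) does not reach this height (|z−center|=16.000 > r=3.5); Combining (union): only that combined region is present, so the union is just that shape — area = 2.89 mm²; (whole slice rotated 65° about Z — lengths, areas and connectivity unchanged). At z = 6.4: the r=11 sphere contributes a regular 32-gon of circumradius √(11²−4.6²) = 9.992 (area = (32/2)·9.992²·sin(360°/32) = 311.65 mm²); the r=10 cylinder at (6, -1) gives a regular 32-gon of circumradius 10 (constant along its height) (area = (32/2)·10.000²·sin(360°/32) = 312.14 mm²); Subtracting the remaining from the first: starting from the r=11 sphere (311.65 mm²), the r=10 cylinder at (6, -1) partially overlaps it — only the 192.59 mm² overlap (of its 312.14 mm²) is removed, clipping the outline — area = 119.05 mm²; the sphere at (-2.5, 15.5) is absent (|z−center|=10.600 > r=3.5); Taking the union: only the result so far is present, so the union is just that shape — area = 119.05 mm²; (whole slice rotated 65° about Z — lengths, areas and connectivity unchanged). Checking containment: at z = 6.4 the cross-section extends beyond the z = 1 cross-section by about 116.16 mm².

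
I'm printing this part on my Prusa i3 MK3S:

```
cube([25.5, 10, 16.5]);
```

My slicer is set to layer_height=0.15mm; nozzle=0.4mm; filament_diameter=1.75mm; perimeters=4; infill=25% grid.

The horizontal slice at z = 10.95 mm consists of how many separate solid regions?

At z = 10.95 mm: the 25.5×10 cube contributes its full rectangle. The result has 1 disconnected region.

1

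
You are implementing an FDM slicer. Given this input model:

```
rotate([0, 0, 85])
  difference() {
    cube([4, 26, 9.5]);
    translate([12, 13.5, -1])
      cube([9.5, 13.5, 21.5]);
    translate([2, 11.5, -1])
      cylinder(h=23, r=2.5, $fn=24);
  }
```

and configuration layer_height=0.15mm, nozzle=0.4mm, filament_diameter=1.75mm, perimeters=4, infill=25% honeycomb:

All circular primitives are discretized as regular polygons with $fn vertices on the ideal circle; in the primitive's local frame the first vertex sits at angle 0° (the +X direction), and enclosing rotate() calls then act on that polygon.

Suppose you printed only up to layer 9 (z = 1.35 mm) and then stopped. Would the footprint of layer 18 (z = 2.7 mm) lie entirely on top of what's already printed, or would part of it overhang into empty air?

Compare the two slices. At z = 1.35: the 4×26 cube contributes its full rectangle (area 104.00 mm²); the 9.5×13.5 cube at (12, 13.5) contributes its full rectangle (area 128.25 mm²); the r=2.5 cylinder at (2, 11.5) gives a regular 24-gon of circumradius 2.5 (constant along its height) (area = (24/2)·2.500²·sin(360°/24) = 19.41 mm²); Subtracting the remaining from the first: starting from the 4×26 cube (104.00 mm²), the 9.5×13.5 cube at (12, 13.5) misses the remaining region (no effect); the r=2.5 cylinder at (2, 11.5) partially overlaps it — only the 17.46 mm² overlap (of its 19.41 mm²) is removed, clipping the outline — area = 86.54 mm²; (whole slice rotated 85° about Z — lengths, areas and connectivity unchanged). At z = 2.7: the cube is present — its section is the full 4×26 rectangle (area 104.00 mm²); the cube at (12, 13.5) is present — its section is the full 9.5×13.5 rectangle (area 128.25 mm²); the r=2.5 cylinder at (2, 11.5) gives a regular 24-gon of circumradius 2.5 (constant along its height) (area = (24/2)·2.500²·sin(360°/24) = 19.41 mm²); Subtracting the remaining from the first: starting from the 4×26 cube (104.00 mm²), the 9.5×13.5 cube at (12, 13.5) misses the remaining region (no effect); the r=2.5 cylinder at (2, 11.5) partially overlaps it — only the 17.46 mm² overlap (of its 19.41 mm²) is removed, clipping the outline — area = 86.54 mm²; (whole slice rotated 85° about Z — lengths, areas and connectivity unchanged). Checking containment: the cross-section at z = 2.7 is a subset of the cross-section at z = 1.35.

entirely on top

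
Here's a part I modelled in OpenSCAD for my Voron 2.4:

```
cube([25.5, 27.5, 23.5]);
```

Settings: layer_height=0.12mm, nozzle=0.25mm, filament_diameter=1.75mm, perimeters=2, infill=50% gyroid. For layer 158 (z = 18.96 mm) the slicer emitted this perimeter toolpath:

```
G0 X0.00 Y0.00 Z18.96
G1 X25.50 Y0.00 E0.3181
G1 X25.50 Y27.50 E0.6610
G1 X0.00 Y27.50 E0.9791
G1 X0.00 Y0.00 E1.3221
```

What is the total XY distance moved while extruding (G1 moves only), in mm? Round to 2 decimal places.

106.00 mm

Sum the Euclidean lengths of each G1 segment: total = 106.00 mm.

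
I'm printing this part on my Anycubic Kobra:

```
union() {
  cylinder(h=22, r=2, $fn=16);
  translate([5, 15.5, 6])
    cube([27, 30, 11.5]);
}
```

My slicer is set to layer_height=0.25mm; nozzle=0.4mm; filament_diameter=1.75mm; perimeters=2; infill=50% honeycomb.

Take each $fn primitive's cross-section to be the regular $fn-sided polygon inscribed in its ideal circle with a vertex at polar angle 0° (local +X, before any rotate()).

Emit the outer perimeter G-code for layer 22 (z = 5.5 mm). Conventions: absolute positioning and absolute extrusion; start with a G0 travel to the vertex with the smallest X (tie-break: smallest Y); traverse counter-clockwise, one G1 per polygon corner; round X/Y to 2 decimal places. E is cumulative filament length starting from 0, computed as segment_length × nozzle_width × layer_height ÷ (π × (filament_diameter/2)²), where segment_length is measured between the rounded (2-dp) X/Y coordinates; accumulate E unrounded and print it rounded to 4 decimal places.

G0 X-2.00 Y0.00 Z5.50
G1 X-1.85 Y-0.77 E0.0326
G1 X-1.41 Y-1.41 E0.0649
G1 X-0.77 Y-1.85 E0.0972
G1 X0.00 Y-2.00 E0.1298
G1 X0.77 Y-1.85 E0.1624
G1 X1.41 Y-1.41 E0.1947
G1 X1.85 Y-0.77 E0.2270
G1 X2.00 Y0.00 E0.2596
G1 X1.85 Y0.77 E0.2922
G1 X1.41 Y1.41 E0.3245
G1 X0.77 Y1.85 E0.3568
G1 X0.00 Y2.00 E0.3894
G1 X-0.77 Y1.85 E0.4220
G1 X-1.41 Y1.41 E0.4543
G1 X-1.85 Y0.77 E0.4866
G1 X-2.00 Y0.00 E0.5192

At z = 5.5 mm: the r=2 cylinder contributes a regular 16-gon of circumradius 2; the cube at (5, 15.5) is not intersected at this z (z outside [6, 17.5]); Combining (union): only the r=2 cylinder is present, so the union is just that shape — 1 connected region. The outline is a single polygon with 16 vertices. Extrusion per mm of travel: 0.4 × 0.25 / (π × 0.875²) = 0.041575. Accumulating E over each segment gives final E = 0.5192.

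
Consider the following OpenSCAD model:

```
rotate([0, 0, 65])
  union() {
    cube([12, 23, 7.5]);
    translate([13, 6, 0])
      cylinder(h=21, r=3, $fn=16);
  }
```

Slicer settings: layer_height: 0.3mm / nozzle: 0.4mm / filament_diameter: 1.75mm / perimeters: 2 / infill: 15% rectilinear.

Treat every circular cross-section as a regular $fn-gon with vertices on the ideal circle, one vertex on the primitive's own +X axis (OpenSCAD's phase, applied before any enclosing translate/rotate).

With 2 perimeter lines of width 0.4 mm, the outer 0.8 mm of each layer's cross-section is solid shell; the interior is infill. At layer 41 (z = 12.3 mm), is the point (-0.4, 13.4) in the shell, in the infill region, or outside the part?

At z = 12.3 mm: the cube is not intersected at this z (z outside [0, 7.5]); the r=3 cylinder at (13, 6) contributes a regular 16-gon of circumradius 3; Combining (union): only the r=3 cylinder at (13, 6) is present, so the union is just that shape — 1 connected region; (whole slice rotated 65° about Z — lengths, areas and connectivity unchanged). Overall, the cross-section is a single solid region. Undo the 65° rotation: the query point maps to (11.975, 6.026) in the un-rotated model frame. The nearest boundary edge runs (10.23, 7.15)→(10.00, 6.00); distance from the point to it = 1.93 mm. The point is inside the cross-section and 1.93 mm from the nearest boundary — more than the 0.8 mm shell width (2 × 0.4), so it's in the infill interior.

infill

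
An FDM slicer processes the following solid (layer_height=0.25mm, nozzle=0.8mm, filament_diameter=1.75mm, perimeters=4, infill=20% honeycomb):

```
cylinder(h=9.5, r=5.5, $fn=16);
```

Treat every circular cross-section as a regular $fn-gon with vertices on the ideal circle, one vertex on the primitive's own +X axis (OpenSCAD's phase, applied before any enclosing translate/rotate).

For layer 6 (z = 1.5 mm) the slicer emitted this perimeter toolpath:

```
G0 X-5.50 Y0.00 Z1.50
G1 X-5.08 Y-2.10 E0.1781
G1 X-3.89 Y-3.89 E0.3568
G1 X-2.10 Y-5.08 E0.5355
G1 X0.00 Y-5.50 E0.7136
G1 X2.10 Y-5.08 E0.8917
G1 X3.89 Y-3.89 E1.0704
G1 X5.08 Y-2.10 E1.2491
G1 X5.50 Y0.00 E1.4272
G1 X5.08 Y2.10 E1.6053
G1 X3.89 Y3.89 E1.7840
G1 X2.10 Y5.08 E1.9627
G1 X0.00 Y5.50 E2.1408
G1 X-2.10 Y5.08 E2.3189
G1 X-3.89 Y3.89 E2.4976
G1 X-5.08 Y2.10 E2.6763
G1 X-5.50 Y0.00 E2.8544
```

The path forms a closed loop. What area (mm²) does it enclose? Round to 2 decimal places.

Apply the shoelace formula to the sequence of (X, Y) vertices; enclosed area = 92.57 mm².

92.57 mm²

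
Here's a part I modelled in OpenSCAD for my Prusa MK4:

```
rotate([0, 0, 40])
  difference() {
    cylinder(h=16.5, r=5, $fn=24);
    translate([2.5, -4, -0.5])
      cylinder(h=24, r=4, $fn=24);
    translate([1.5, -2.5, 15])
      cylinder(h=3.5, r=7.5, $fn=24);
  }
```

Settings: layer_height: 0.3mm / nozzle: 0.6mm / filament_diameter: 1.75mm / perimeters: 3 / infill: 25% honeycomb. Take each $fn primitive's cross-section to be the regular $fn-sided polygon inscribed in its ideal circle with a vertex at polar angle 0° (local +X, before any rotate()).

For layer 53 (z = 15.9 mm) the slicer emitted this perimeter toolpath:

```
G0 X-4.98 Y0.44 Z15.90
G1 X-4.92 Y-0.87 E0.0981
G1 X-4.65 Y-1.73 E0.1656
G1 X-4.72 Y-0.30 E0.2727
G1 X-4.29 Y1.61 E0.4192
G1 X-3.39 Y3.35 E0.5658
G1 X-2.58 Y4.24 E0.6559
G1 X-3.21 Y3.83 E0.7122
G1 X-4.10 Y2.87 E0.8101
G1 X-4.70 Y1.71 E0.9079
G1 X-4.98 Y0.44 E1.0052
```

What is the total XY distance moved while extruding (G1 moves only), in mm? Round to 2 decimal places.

Sum the Euclidean lengths of each G1 segment: total = 13.43 mm.

13.43 mm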